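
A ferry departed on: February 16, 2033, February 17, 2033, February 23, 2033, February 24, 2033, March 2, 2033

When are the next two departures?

Every event lands on a Wednesday or Thursday (gaps cycle 1, 6, 1, 6).
So the schedule is: every Wednesday and Thursday.
Next Thursday: March 3, 2033.
Next Wednesday: March 9, 2033.

March 3, 2033; March 9, 2033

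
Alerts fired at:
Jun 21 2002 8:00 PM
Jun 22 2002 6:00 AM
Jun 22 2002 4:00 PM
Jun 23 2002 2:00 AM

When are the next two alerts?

Jun 23 2002 12:00 PM, Jun 23 2002 10:00 PM

Spacing: 10, 10, 10 h — constant 10 h.
Jun 23 2002 2:00 AM + 10 h = Jun 23 2002 12:00 PM.
Jun 23 2002 12:00 PM + 10 h = Jun 23 2002 10:00 PM.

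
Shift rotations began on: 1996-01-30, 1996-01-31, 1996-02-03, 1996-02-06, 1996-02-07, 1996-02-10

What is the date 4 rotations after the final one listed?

1996-02-20

Gaps: 1, 3, 3, 1, 3 days — not constant, but cyclic with period 3.
The events fall on every Tuesday, Wednesday and Saturday.
Next Tuesday: 1996-02-13.
Next Wednesday: 1996-02-14.
Next Saturday: 1996-02-17.
The following Tuesday is 1996-02-20.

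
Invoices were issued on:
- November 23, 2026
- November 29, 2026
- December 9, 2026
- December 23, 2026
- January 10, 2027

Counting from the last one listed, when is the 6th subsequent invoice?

Gaps: 6, 10, 14, 18 days — each gap is 4 larger than the previous one.
Next gap: 22 days. January 10, 2027 + 22 days = February 1, 2027.
Next gap: 26 days. February 1, 2027 + 26 days = February 27, 2027.
Next gap: 30 days. February 27, 2027 + 30 days = March 29, 2027.
Next gap: 34 days. March 29, 2027 + 34 days = May 2, 2027.
Next gap: 38 days. May 2, 2027 + 38 days = June 9, 2027.
Next gap: 42 days. June 9, 2027 + 42 days = July 21, 2027.

July 21, 2027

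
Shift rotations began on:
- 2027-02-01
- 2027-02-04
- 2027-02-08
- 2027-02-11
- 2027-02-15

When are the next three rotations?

Every event lands on a Monday or Thursday (gaps cycle 3, 4, 3, 4).
So the schedule is: every Monday and Thursday.
Next Thursday: 2027-02-18.
Next Monday: 2027-02-22.
The following Thursday is 2027-02-25.

2027-02-18, 2027-02-22, 2027-02-25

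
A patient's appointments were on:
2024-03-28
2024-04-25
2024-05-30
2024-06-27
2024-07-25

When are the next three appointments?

2024-08-29, 2024-09-26, 2024-10-31

These are Thursdays with 28, 35, 28, 28-day gaps.
Each is the final Thursday of its month — 2024-05-30 is past the 28th, so '4th Thursday' doesn't fit.
Last Thursday of August 2024: 2024-08-29.
September 2024 ends with Thursday 2024-09-26.
October 2024 ends with Thursday 2024-10-31.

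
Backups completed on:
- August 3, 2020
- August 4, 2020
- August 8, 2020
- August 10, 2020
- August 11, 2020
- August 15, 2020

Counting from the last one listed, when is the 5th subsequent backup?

Gaps: 1, 4, 2, 1, 4 days — not constant, but cyclic with period 3.
The events fall on every Monday, Tuesday and Saturday.
Next Monday: August 17, 2020.
Next Tuesday: August 18, 2020.
Next Saturday: August 22, 2020.
Next Monday: August 24, 2020.
The following Tuesday is August 25, 2020.

August 25, 2020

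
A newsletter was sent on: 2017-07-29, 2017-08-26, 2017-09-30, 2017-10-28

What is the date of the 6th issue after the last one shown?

All Saturdays; the gaps (28, 35, 28) vary with month length.
This is the last Saturday of each month.
Last Saturday of November 2017: 2017-11-25.
Last Saturday of December 2017: 2017-12-30.
Last Saturday of January 2018: 2018-01-27.
Last Saturday of February 2018: 2018-02-24.
Last Saturday of March 2018: 2018-03-31.
Last Saturday of April 2018: 2018-04-28.

2018-04-28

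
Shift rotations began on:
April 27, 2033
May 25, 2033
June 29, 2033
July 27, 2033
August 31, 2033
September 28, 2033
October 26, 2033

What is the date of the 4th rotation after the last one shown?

These are Wednesdays with 28, 35, 28, 35, 28, 28-day gaps.
Each is the final Wednesday of its month — June 29, 2033 is past the 28th, so '4th Wednesday' doesn't fit.
Last Wednesday of November 2033: November 30, 2033.
Last Wednesday of December 2033: December 28, 2033.
Last Wednesday of January 2034: January 25, 2034.
Last Wednesday of February 2034: February 22, 2034.

February 22, 2034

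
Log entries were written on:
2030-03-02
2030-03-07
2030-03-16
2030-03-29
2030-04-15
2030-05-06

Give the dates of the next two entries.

2030-05-31, 2030-06-29

Gaps: 5, 9, 13, 17, 21 days — each gap is 4 larger than the previous one.
Next gap: 25 days. 2030-05-06 + 25 days = 2030-05-31.
Next gap: 29 days. 2030-05-31 + 29 days = 2030-06-29.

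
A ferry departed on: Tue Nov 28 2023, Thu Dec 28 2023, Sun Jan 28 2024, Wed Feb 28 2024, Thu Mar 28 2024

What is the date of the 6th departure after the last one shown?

Sat Sep 28 2024

Each date is the 28th; the gaps (30, 31, 31, 29) track the month lengths.
The rule is the 28th of each month.
April 2024: Sun Apr 28 2024.
Next: May 2024 → Tue May 28 2024.
Next: June 2024 → Fri Jun 28 2024.
Next: July 2024 → Sun Jul 28 2024.
August 2024: Wed Aug 28 2024.
Next: September 2024 → Sat Sep 28 2024.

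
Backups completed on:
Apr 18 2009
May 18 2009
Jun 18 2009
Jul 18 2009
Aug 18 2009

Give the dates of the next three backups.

Sep 18 2009, Oct 18 2009, Nov 18 2009

The day-of-month is always 18 (30, 31, 30, 31 days between events).
So this recurs on the 18th of each month.
Next: September 2009 → Sep 18 2009.
Next: October 2009 → Oct 18 2009.
Next: November 2009 → Nov 18 2009.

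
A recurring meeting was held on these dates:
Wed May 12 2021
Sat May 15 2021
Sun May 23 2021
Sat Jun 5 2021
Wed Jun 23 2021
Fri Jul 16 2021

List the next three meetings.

The spacing grows by 5 each time: 3, 8, 13, 18, 23 days.
Next gap: 28 days. Fri Jul 16 2021 + 28 days = Fri Aug 13 2021.
Next gap: 33 days. Fri Aug 13 2021 + 33 days = Wed Sep 15 2021.
Next gap: 38 days. Wed Sep 15 2021 + 38 days = Sat Oct 23 2021.

Fri Aug 13 2021, Wed Sep 15 2021, Sat Oct 23 2021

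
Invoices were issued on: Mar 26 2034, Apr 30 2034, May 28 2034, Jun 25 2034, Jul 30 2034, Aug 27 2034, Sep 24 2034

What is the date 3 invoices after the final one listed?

Dec 31 2034

All Sundays; the gaps (35, 28, 28, 35, 28, 28) vary with month length.
This is the last Sunday of each month.
Last Sunday of October 2034: Oct 29 2034.
Last Sunday of November 2034: Nov 26 2034.
December 2034 ends with Sunday Dec 31 2034.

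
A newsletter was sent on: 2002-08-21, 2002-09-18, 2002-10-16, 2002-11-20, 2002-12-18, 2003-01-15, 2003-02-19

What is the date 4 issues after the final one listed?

2003-06-18

All dates are Wednesdays, 28, 28, 35, 28, 28, 35 days apart.
Specifically, the 3rd Wednesday of each month.
3rd Wednesday of March 2003: 2003-03-19.
April 2003 — 3rd Wednesday is 2003-04-16.
3rd Wednesday of May 2003: 2003-05-21.
June 2003 — 3rd Wednesday is 2003-06-18.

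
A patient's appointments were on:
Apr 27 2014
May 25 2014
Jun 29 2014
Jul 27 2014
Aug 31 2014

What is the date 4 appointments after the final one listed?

All Sundays; the gaps (28, 35, 28, 35) vary with month length.
This is the last Sunday of each month.
September 2014 ends with Sunday Sep 28 2014.
Last Sunday of October 2014: Oct 26 2014.
Last Sunday of November 2014: Nov 30 2014.
December 2014 ends with Sunday Dec 28 2014.

Dec 28 2014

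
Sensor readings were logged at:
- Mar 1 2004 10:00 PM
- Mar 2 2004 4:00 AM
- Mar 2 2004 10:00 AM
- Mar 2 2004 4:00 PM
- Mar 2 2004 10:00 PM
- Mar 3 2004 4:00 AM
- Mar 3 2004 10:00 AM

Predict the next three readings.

Spacing: 6, 6, 6, 6, 6, 6 h — constant 6 h.
Mar 3 2004 10:00 AM + 6 h = Mar 3 2004 4:00 PM.
Mar 3 2004 4:00 PM + 6 h = Mar 3 2004 10:00 PM.
Mar 3 2004 10:00 PM + 6 h = Mar 4 2004 4:00 AM.

Mar 3 2004 4:00 PM, Mar 3 2004 10:00 PM, Mar 4 2004 4:00 AM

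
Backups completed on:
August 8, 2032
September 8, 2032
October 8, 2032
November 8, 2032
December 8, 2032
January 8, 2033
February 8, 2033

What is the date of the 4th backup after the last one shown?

June 8, 2033

The day-of-month is always 8 (31, 30, 31, 30, 31, 31 days between events).
So this recurs on the 8th of each month.
Next: March 2033 → March 8, 2033.
Next: April 2033 → April 8, 2033.
May 2033: May 8, 2033.
June 2033: June 8, 2033.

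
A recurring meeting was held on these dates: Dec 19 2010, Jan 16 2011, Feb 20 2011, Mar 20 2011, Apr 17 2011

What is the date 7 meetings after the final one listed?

Gaps: 28, 35, 28, 28 days — a mix of 28 and 35. Every date is a Sunday.
Each is the 3rd Sunday of its month.
May 2011 — 3rd Sunday is May 15 2011.
June 2011 — 3rd Sunday is Jun 19 2011.
3rd Sunday of July 2011: Jul 17 2011.
August 2011 — 3rd Sunday is Aug 21 2011.
3rd Sunday of September 2011: Sep 18 2011.
3rd Sunday of October 2011: Oct 16 2011.
3rd Sunday of November 2011: Nov 20 2011.

Nov 20 2011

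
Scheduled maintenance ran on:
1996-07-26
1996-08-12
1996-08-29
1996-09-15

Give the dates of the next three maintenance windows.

The spacing is 17, 17, 17 days — always 17 days.
1996-09-15 + 17 days = 1996-10-02.
1996-10-02 + 17 days = 1996-10-19.
1996-10-19 + 17 days = 1996-11-05.

1996-10-02, 1996-10-19, 1996-11-05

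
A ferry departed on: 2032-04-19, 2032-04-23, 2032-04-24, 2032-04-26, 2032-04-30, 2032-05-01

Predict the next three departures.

2032-05-03, 2032-05-07, 2032-05-08

Every event lands on a Monday or Friday or Saturday (gaps cycle 4, 1, 2, 4, 1).
So the schedule is: every Monday, Friday and Saturday.
The following Monday is 2032-05-03.
Next Friday: 2032-05-07.
The following Saturday is 2032-05-08.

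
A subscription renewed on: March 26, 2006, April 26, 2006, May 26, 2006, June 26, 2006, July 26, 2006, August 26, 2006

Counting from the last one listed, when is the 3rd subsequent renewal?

November 26, 2006

Gaps: 31, 30, 31, 30, 31 days — not constant. Every event is on the 26th of the month.
Pattern: the 26th of each month.
Next: September 2006 → September 26, 2006.
Next: October 2006 → October 26, 2006.
November 2006: November 26, 2006.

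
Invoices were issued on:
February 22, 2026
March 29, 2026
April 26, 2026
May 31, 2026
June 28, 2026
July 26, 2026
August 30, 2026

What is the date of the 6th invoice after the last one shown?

February 28, 2027

All Sundays; the gaps (35, 28, 35, 28, 28, 35) vary with month length.
This is the last Sunday of each month.
September 2026 ends with Sunday September 27, 2026.
Last Sunday of October 2026: October 25, 2026.
Last Sunday of November 2026: November 29, 2026.
Last Sunday of December 2026: December 27, 2026.
Last Sunday of January 2027: January 31, 2027.
Last Sunday of February 2027: February 28, 2027.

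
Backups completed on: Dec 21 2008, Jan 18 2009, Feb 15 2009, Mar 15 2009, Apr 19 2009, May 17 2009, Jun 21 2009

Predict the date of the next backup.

Jul 19 2009

These are Sundays at 28- or 35-day spacing (28, 28, 28, 35, 28, 35).
The pattern: 3rd Sunday of the month.
July 2009 — 3rd Sunday is Jul 19 2009.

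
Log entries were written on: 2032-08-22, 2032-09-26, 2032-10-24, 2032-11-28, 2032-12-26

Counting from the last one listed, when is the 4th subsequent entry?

2033-04-24

These are Sundays at 28- or 35-day spacing (35, 28, 35, 28).
The pattern: 4th Sunday of the month.
4th Sunday of January 2033: 2033-01-23.
4th Sunday of February 2033: 2033-02-27.
4th Sunday of March 2033: 2033-03-27.
April 2033 — 4th Sunday is 2033-04-24.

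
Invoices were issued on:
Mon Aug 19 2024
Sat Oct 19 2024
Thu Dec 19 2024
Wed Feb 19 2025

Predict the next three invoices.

Each date is the 19th; the gaps (61, 61, 62) track the month lengths.
The rule is the 19th of every 2 months.
Next: April 2025 → Sat Apr 19 2025.
June 2025: Thu Jun 19 2025.
August 2025: Tue Aug 19 2025.

Sat Apr 19 2025, Thu Jun 19 2025, Tue Aug 19 2025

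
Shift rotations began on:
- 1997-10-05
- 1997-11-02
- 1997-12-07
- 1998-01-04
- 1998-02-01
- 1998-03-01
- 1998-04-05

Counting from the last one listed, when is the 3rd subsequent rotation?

1998-07-05

All dates are Sundays, 28, 35, 28, 28, 28, 35 days apart.
Specifically, the 1st Sunday of each month.
1st Sunday of May 1998: 1998-05-03.
June 1998 — 1st Sunday is 1998-06-07.
1st Sunday of July 1998: 1998-07-05.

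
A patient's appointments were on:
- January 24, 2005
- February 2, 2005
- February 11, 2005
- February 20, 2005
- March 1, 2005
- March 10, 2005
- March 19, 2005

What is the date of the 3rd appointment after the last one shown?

April 15, 2005

The spacing is 9, 9, 9, 9, 9, 9 days — always 9 days.
March 19, 2005 + 9 days = March 28, 2005.
March 28, 2005 + 9 days = April 6, 2005.
April 6, 2005 + 9 days = April 15, 2005.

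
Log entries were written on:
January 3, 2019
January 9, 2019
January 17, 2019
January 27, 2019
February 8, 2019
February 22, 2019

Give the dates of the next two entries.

March 10, 2019; March 28, 2019

Intervals are 6, 8, 10, 12, 14 days — an arithmetic progression with common difference 2.
Next gap: 16 days. February 22, 2019 + 16 days = March 10, 2019.
Next gap: 18 days. March 10, 2019 + 18 days = March 28, 2019.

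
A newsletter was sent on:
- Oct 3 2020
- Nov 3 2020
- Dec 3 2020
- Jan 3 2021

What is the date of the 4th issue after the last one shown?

May 3 2021

Each date is the 3rd; the gaps (31, 30, 31) track the month lengths.
The rule is the 3rd of each month.
Next: February 2021 → Feb 3 2021.
March 2021: Mar 3 2021.
Next: April 2021 → Apr 3 2021.
Next: May 2021 → May 3 2021.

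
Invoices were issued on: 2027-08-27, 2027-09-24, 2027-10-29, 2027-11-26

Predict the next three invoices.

Every date is a Friday; gaps 28, 35, 28 days.
Each is the last Friday of its month (at least one falls on the 29th or later, ruling out '4th Friday').
Last Friday of December 2027: 2027-12-31.
January 2028 ends with Friday 2028-01-28.
Last Friday of February 2028: 2028-02-25.

2027-12-31, 2028-01-28, 2028-02-25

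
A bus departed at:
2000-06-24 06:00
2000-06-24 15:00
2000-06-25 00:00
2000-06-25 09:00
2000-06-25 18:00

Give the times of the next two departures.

2000-06-26 03:00, 2000-06-26 12:00

The interval is a steady 9 hours (9, 9, 9, 9).
2000-06-25 18:00 + 9 h = 2000-06-26 03:00.
2000-06-26 03:00 + 9 h = 2000-06-26 12:00.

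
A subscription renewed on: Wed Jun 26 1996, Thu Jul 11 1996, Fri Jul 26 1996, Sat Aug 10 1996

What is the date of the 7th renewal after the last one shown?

The spacing is 15, 15, 15 days — always 15 days.
Sat Aug 10 1996 + 15 days = Sun Aug 25 1996.
Sun Aug 25 1996 + 15 days = Mon Sep 9 1996.
Mon Sep 9 1996 + 15 days = Tue Sep 24 1996.
Tue Sep 24 1996 + 15 days = Wed Oct 9 1996.
Wed Oct 9 1996 + 15 days = Thu Oct 24 1996.
Thu Oct 24 1996 + 15 days = Fri Nov 8 1996.
Fri Nov 8 1996 + 15 days = Sat Nov 23 1996.

Sat Nov 23 1996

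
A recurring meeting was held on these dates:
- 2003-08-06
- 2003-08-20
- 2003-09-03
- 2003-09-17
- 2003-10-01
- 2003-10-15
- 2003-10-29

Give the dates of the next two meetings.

Gaps between consecutive events: 14, 14, 14, 14, 14, 14 days — a constant 14-day interval.
2003-10-29 + 14 days = 2003-11-12.
2003-11-12 + 14 days = 2003-11-26.

2003-11-12, 2003-11-26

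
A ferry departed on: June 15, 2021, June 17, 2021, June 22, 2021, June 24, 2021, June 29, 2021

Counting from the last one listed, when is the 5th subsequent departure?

July 15, 2021

Every event lands on a Tuesday or Thursday (gaps cycle 2, 5, 2, 5).
So the schedule is: every Tuesday and Thursday.
The following Thursday is July 1, 2021.
Next Tuesday: July 6, 2021.
Next Thursday: July 8, 2021.
Next Tuesday: July 13, 2021.
The following Thursday is July 15, 2021.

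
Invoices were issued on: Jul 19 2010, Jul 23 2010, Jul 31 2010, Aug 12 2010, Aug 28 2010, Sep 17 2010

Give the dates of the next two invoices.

Oct 11 2010, Nov 8 2010

Gaps: 4, 8, 12, 16, 20 days — each gap is 4 larger than the previous one.
Next gap: 24 days. Sep 17 2010 + 24 days = Oct 11 2010.
Next gap: 28 days. Oct 11 2010 + 28 days = Nov 8 2010.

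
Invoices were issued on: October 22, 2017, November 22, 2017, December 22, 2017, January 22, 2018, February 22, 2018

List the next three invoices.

The day-of-month is always 22 (31, 30, 31, 31 days between events).
So this recurs on the 22nd of each month.
Next: March 2018 → March 22, 2018.
April 2018: April 22, 2018.
May 2018: May 22, 2018.

March 22, 2018; April 22, 2018; May 22, 2018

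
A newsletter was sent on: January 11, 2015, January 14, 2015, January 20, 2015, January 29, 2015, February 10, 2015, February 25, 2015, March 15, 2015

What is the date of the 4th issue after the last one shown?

Gaps: 3, 6, 9, 12, 15, 18 days — each gap is 3 larger than the previous one.
Next gap: 21 days. March 15, 2015 + 21 days = April 5, 2015.
Next gap: 24 days. April 5, 2015 + 24 days = April 29, 2015.
Next gap: 27 days. April 29, 2015 + 27 days = May 26, 2015.
Next gap: 30 days. May 26, 2015 + 30 days = June 25, 2015.

June 25, 2015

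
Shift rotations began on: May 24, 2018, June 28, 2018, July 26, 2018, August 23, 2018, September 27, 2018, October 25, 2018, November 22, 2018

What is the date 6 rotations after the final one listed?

Gaps: 35, 28, 28, 35, 28, 28 days — a mix of 28 and 35. Every date is a Thursday.
Each is the 4th Thursday of its month.
4th Thursday of December 2018: December 27, 2018.
4th Thursday of January 2019: January 24, 2019.
February 2019 — 4th Thursday is February 28, 2019.
March 2019 — 4th Thursday is March 28, 2019.
April 2019 — 4th Thursday is April 25, 2019.
May 2019 — 4th Thursday is May 23, 2019.

May 23, 2019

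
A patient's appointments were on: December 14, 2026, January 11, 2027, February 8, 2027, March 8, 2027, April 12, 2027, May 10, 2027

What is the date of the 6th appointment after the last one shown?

Gaps: 28, 28, 28, 35, 28 days — a mix of 28 and 35. Every date is a Monday.
Each is the 2nd Monday of its month.
June 2027 — 2nd Monday is June 14, 2027.
2nd Monday of July 2027: July 12, 2027.
August 2027 — 2nd Monday is August 9, 2027.
2nd Monday of September 2027: September 13, 2027.
2nd Monday of October 2027: October 11, 2027.
November 2027 — 2nd Monday is November 8, 2027.

November 8, 2027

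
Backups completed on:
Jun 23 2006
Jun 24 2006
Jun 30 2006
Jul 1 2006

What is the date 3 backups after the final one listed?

Gaps: 1, 6, 1 days — not constant, but cyclic with period 2.
The events fall on every Friday and Saturday.
Next Friday: Jul 7 2006.
The following Saturday is Jul 8 2006.
The following Friday is Jul 14 2006.

Jul 14 2006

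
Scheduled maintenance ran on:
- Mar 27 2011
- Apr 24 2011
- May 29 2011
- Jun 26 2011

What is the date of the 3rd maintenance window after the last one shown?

Every date is a Sunday; gaps 28, 35, 28 days.
Each is the last Sunday of its month (at least one falls on the 29th or later, ruling out '4th Sunday').
July 2011 ends with Sunday Jul 31 2011.
Last Sunday of August 2011: Aug 28 2011.
Last Sunday of September 2011: Sep 25 2011.

Sep 25 2011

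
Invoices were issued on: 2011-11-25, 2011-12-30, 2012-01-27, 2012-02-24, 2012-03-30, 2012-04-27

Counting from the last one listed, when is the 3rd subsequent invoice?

2012-07-27

Every date is a Friday; gaps 35, 28, 28, 35, 28 days.
Each is the last Friday of its month (at least one falls on the 29th or later, ruling out '4th Friday').
May 2012 ends with Friday 2012-05-25.
June 2012 ends with Friday 2012-06-29.
July 2012 ends with Friday 2012-07-27.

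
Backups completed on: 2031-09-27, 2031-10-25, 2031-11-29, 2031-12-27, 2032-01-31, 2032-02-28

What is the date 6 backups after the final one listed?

Every date is a Saturday; gaps 28, 35, 28, 35, 28 days.
Each is the last Saturday of its month (at least one falls on the 29th or later, ruling out '4th Saturday').
Last Saturday of March 2032: 2032-03-27.
April 2032 ends with Saturday 2032-04-24.
May 2032 ends with Saturday 2032-05-29.
June 2032 ends with Saturday 2032-06-26.
July 2032 ends with Saturday 2032-07-31.
Last Saturday of August 2032: 2032-08-28.

2032-08-28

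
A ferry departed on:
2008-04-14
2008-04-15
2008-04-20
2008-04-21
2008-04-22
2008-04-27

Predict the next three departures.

Every event lands on a Monday or Tuesday or Sunday (gaps cycle 1, 5, 1, 1, 5).
So the schedule is: every Monday, Tuesday and Sunday.
Next Monday: 2008-04-28.
Next Tuesday: 2008-04-29.
Next Sunday: 2008-05-04.

2008-04-28, 2008-04-29, 2008-05-04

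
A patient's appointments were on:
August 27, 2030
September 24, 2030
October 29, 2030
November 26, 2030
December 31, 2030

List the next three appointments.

January 28, 2031; February 25, 2031; March 25, 2031

Every date is a Tuesday; gaps 28, 35, 28, 35 days.
Each is the last Tuesday of its month (at least one falls on the 29th or later, ruling out '4th Tuesday').
Last Tuesday of January 2031: January 28, 2031.
Last Tuesday of February 2031: February 25, 2031.
Last Tuesday of March 2031: March 25, 2031.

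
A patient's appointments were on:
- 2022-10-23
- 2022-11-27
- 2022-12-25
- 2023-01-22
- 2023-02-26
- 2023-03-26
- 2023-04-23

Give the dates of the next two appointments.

2023-05-28, 2023-06-25

Gaps: 35, 28, 28, 35, 28, 28 days — a mix of 28 and 35. Every date is a Sunday.
Each is the 4th Sunday of its month.
4th Sunday of May 2023: 2023-05-28.
June 2023 — 4th Sunday is 2023-06-25.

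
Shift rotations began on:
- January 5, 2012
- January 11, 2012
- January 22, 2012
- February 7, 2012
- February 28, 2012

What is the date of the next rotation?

Intervals are 6, 11, 16, 21 days — an arithmetic progression with common difference 5.
Next gap: 26 days. February 28, 2012 + 26 days = March 25, 2012.

March 25, 2012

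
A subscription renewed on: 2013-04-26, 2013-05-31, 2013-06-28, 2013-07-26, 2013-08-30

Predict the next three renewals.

These are Fridays with 35, 28, 28, 35-day gaps.
Each is the final Friday of its month — 2013-05-31 is past the 28th, so '4th Friday' doesn't fit.
September 2013 ends with Friday 2013-09-27.
October 2013 ends with Friday 2013-10-25.
Last Friday of November 2013: 2013-11-29.

2013-09-27, 2013-10-25, 2013-11-29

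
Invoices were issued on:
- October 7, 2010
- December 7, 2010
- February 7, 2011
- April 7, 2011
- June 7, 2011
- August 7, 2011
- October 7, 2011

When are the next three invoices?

December 7, 2011; February 7, 2012; April 7, 2012

Gaps: 61, 62, 59, 61, 61, 61 days — not constant. Every event is on the 7th of the month.
Pattern: the 7th of every 2 months.
Next: December 2011 → December 7, 2011.
February 2012: February 7, 2012.
Next: April 2012 → April 7, 2012.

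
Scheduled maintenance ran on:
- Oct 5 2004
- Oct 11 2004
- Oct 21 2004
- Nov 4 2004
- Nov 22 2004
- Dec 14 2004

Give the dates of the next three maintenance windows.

Jan 9 2005, Feb 8 2005, Mar 14 2005

Gaps: 6, 10, 14, 18, 22 days — each gap is 4 larger than the previous one.
Next gap: 26 days. Dec 14 2004 + 26 days = Jan 9 2005.
Next gap: 30 days. Jan 9 2005 + 30 days = Feb 8 2005.
Next gap: 34 days. Feb 8 2005 + 34 days = Mar 14 2005.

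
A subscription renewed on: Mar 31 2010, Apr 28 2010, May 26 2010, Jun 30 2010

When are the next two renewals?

All Wednesdays; the gaps (28, 28, 35) vary with month length.
This is the last Wednesday of each month.
July 2010 ends with Wednesday Jul 28 2010.
August 2010 ends with Wednesday Aug 25 2010.

Jul 28 2010, Aug 25 2010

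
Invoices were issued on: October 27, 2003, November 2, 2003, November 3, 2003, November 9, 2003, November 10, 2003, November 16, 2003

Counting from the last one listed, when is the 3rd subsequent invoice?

November 24, 2003

Gaps: 6, 1, 6, 1, 6 days — not constant, but cyclic with period 2.
The events fall on every Monday and Sunday.
The following Monday is November 17, 2003.
Next Sunday: November 23, 2003.
The following Monday is November 24, 2003.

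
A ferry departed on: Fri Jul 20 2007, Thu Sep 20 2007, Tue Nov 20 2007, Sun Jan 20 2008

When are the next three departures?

Thu Mar 20 2008, Tue May 20 2008, Sun Jul 20 2008

Gaps: 62, 61, 61 days — not constant. Every event is on the 20th of the month.
Pattern: the 20th of every 2 months.
March 2008: Thu Mar 20 2008.
Next: May 2008 → Tue May 20 2008.
Next: July 2008 → Sun Jul 20 2008.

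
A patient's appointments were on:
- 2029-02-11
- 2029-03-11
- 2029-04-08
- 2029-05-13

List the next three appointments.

2029-06-10, 2029-07-08, 2029-08-12

These are Sundays at 28- or 35-day spacing (28, 28, 35).
The pattern: 2nd Sunday of the month.
June 2029 — 2nd Sunday is 2029-06-10.
2nd Sunday of July 2029: 2029-07-08.
August 2029 — 2nd Sunday is 2029-08-12.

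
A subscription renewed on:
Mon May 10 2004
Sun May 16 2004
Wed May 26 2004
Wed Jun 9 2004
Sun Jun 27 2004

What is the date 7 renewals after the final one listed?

The spacing grows by 4 each time: 6, 10, 14, 18 days.
Next gap: 22 days. Sun Jun 27 2004 + 22 days = Mon Jul 19 2004.
Next gap: 26 days. Mon Jul 19 2004 + 26 days = Sat Aug 14 2004.
Next gap: 30 days. Sat Aug 14 2004 + 30 days = Mon Sep 13 2004.
Next gap: 34 days. Mon Sep 13 2004 + 34 days = Sun Oct 17 2004.
Next gap: 38 days. Sun Oct 17 2004 + 38 days = Wed Nov 24 2004.
Next gap: 42 days. Wed Nov 24 2004 + 42 days = Wed Jan 5 2005.
Next gap: 46 days. Wed Jan 5 2005 + 46 days = Sun Feb 20 2005.

Sun Feb 20 2005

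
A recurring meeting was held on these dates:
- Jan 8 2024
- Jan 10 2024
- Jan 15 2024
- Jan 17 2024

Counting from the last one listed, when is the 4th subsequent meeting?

Every event lands on a Monday or Wednesday (gaps cycle 2, 5, 2).
So the schedule is: every Monday and Wednesday.
Next Monday: Jan 22 2024.
Next Wednesday: Jan 24 2024.
Next Monday: Jan 29 2024.
The following Wednesday is Jan 31 2024.

Jan 31 2024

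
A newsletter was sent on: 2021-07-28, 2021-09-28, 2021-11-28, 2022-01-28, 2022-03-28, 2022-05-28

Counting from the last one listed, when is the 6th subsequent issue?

Gaps: 62, 61, 61, 59, 61 days — not constant. Every event is on the 28th of the month.
Pattern: the 28th of every 2 months.
Next: July 2022 → 2022-07-28.
Next: September 2022 → 2022-09-28.
Next: November 2022 → 2022-11-28.
January 2023: 2023-01-28.
March 2023: 2023-03-28.
Next: May 2023 → 2023-05-28.

2023-05-28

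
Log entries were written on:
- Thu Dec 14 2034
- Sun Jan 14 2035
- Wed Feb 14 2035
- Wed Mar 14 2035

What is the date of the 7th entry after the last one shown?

The day-of-month is always 14 (31, 31, 28 days between events).
So this recurs on the 14th of each month.
April 2035: Sat Apr 14 2035.
Next: May 2035 → Mon May 14 2035.
Next: June 2035 → Thu Jun 14 2035.
Next: July 2035 → Sat Jul 14 2035.
August 2035: Tue Aug 14 2035.
September 2035: Fri Sep 14 2035.
Next: October 2035 → Sun Oct 14 2035.

Sun Oct 14 2035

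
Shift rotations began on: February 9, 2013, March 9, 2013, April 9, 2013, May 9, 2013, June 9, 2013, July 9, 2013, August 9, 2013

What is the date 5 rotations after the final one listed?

Each date is the 9th; the gaps (28, 31, 30, 31, 30, 31) track the month lengths.
The rule is the 9th of each month.
September 2013: September 9, 2013.
Next: October 2013 → October 9, 2013.
November 2013: November 9, 2013.
December 2013: December 9, 2013.
Next: January 2014 → January 9, 2014.

January 9, 2014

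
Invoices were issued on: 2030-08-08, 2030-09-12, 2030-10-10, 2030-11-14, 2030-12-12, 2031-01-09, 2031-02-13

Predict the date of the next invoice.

All dates are Thursdays, 35, 28, 35, 28, 28, 35 days apart.
Specifically, the 2nd Thursday of each month.
2nd Thursday of March 2031: 2031-03-13.

2031-03-13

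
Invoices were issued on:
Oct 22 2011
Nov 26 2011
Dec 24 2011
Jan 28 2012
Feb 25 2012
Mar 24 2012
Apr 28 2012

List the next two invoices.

May 26 2012, Jun 23 2012

All dates are Saturdays, 35, 28, 35, 28, 28, 35 days apart.
Specifically, the 4th Saturday of each month.
4th Saturday of May 2012: May 26 2012.
June 2012 — 4th Saturday is Jun 23 2012.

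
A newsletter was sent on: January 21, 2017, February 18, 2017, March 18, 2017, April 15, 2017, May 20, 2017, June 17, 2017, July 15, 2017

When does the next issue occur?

All dates are Saturdays, 28, 28, 28, 35, 28, 28 days apart.
Specifically, the 3rd Saturday of each month.
August 2017 — 3rd Saturday is August 19, 2017.

August 19, 2017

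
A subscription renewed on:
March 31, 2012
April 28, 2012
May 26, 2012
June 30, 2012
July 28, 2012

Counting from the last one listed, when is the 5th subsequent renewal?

December 29, 2012

All Saturdays; the gaps (28, 28, 35, 28) vary with month length.
This is the last Saturday of each month.
Last Saturday of August 2012: August 25, 2012.
Last Saturday of September 2012: September 29, 2012.
October 2012 ends with Saturday October 27, 2012.
Last Saturday of November 2012: November 24, 2012.
December 2012 ends with Saturday December 29, 2012.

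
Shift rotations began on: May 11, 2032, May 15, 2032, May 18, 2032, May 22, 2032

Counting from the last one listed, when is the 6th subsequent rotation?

June 12, 2032

The gap pattern 4, 3, 4 repeats every 2 events.
These are the Tuesdays and Saturdays of each week.
The following Tuesday is May 25, 2032.
Next Saturday: May 29, 2032.
The following Tuesday is June 1, 2032.
Next Saturday: June 5, 2032.
Next Tuesday: June 8, 2032.
Next Saturday: June 12, 2032.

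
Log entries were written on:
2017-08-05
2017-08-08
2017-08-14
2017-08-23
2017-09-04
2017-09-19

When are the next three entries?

2017-10-07, 2017-10-28, 2017-11-21

Gaps: 3, 6, 9, 12, 15 days — each gap is 3 larger than the previous one.
Next gap: 18 days. 2017-09-19 + 18 days = 2017-10-07.
Next gap: 21 days. 2017-10-07 + 21 days = 2017-10-28.
Next gap: 24 days. 2017-10-28 + 24 days = 2017-11-21.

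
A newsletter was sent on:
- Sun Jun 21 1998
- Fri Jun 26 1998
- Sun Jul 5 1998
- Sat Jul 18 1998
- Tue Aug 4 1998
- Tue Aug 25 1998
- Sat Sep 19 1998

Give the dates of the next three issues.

Gaps: 5, 9, 13, 17, 21, 25 days — each gap is 4 larger than the previous one.
Next gap: 29 days. Sat Sep 19 1998 + 29 days = Sun Oct 18 1998.
Next gap: 33 days. Sun Oct 18 1998 + 33 days = Fri Nov 20 1998.
Next gap: 37 days. Fri Nov 20 1998 + 37 days = Sun Dec 27 1998.

Sun Oct 18 1998, Fri Nov 20 1998, Sun Dec 27 1998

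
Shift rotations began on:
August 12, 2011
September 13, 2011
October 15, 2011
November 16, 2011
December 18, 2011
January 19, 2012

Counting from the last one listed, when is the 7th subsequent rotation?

The spacing is 32, 32, 32, 32, 32 days — always 32 days.
January 19, 2012 + 32 days = February 20, 2012.
February 20, 2012 + 32 days = March 23, 2012.
March 23, 2012 + 32 days = April 24, 2012.
April 24, 2012 + 32 days = May 26, 2012.
May 26, 2012 + 32 days = June 27, 2012.
June 27, 2012 + 32 days = July 29, 2012.
July 29, 2012 + 32 days = August 30, 2012.

August 30, 2012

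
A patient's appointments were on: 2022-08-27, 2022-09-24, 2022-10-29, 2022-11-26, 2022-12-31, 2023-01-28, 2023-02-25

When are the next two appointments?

These are Saturdays with 28, 35, 28, 35, 28, 28-day gaps.
Each is the final Saturday of its month — 2022-10-29 is past the 28th, so '4th Saturday' doesn't fit.
Last Saturday of March 2023: 2023-03-25.
Last Saturday of April 2023: 2023-04-29.

2023-03-25, 2023-04-29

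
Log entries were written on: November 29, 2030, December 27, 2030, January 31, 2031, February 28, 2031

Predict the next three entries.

March 28, 2031; April 25, 2031; May 30, 2031

All Fridays; the gaps (28, 35, 28) vary with month length.
This is the last Friday of each month.
Last Friday of March 2031: March 28, 2031.
Last Friday of April 2031: April 25, 2031.
May 2031 ends with Friday May 30, 2031.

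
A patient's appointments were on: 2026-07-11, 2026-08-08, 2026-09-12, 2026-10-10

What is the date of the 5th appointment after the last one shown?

Gaps: 28, 35, 28 days — a mix of 28 and 35. Every date is a Saturday.
Each is the 2nd Saturday of its month.
November 2026 — 2nd Saturday is 2026-11-14.
2nd Saturday of December 2026: 2026-12-12.
January 2027 — 2nd Saturday is 2027-01-09.
February 2027 — 2nd Saturday is 2027-02-13.
2nd Saturday of March 2027: 2027-03-13.

2027-03-13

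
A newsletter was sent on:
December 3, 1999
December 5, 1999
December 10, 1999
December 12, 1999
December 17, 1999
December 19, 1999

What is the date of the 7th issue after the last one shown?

January 14, 2000

Gaps: 2, 5, 2, 5, 2 days — not constant, but cyclic with period 2.
The events fall on every Friday and Sunday.
The following Friday is December 24, 1999.
The following Sunday is December 26, 1999.
The following Friday is December 31, 1999.
The following Sunday is January 2, 2000.
Next Friday: January 7, 2000.
The following Sunday is January 9, 2000.
The following Friday is January 14, 2000.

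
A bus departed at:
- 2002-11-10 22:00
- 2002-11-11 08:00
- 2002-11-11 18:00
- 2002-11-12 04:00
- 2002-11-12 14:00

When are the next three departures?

Spacing: 10, 10, 10, 10 h — constant 10 h.
2002-11-12 14:00 + 10 h = 2002-11-13 00:00.
2002-11-13 00:00 + 10 h = 2002-11-13 10:00.
2002-11-13 10:00 + 10 h = 2002-11-13 20:00.

2002-11-13 00:00, 2002-11-13 10:00, 2002-11-13 20:00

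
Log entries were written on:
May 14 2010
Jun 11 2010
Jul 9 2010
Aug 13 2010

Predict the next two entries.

Sep 10 2010, Oct 8 2010

All dates are Fridays, 28, 28, 35 days apart.
Specifically, the 2nd Friday of each month.
2nd Friday of September 2010: Sep 10 2010.
2nd Friday of October 2010: Oct 8 2010.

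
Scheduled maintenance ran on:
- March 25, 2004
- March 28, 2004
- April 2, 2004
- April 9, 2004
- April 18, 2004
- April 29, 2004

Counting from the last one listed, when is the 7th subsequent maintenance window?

September 9, 2004

The spacing grows by 2 each time: 3, 5, 7, 9, 11 days.
Next gap: 13 days. April 29, 2004 + 13 days = May 12, 2004.
Next gap: 15 days. May 12, 2004 + 15 days = May 27, 2004.
Next gap: 17 days. May 27, 2004 + 17 days = June 13, 2004.
Next gap: 19 days. June 13, 2004 + 19 days = July 2, 2004.
Next gap: 21 days. July 2, 2004 + 21 days = July 23, 2004.
Next gap: 23 days. July 23, 2004 + 23 days = August 15, 2004.
Next gap: 25 days. August 15, 2004 + 25 days = September 9, 2004.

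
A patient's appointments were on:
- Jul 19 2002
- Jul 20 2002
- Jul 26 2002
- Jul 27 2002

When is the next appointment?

Aug 2 2002

Gaps: 1, 6, 1 days — not constant, but cyclic with period 2.
The events fall on every Friday and Saturday.
The following Friday is Aug 2 2002.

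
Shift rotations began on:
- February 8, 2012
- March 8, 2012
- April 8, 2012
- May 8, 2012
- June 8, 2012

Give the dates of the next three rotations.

July 8, 2012; August 8, 2012; September 8, 2012

The day-of-month is always 8 (29, 31, 30, 31 days between events).
So this recurs on the 8th of each month.
July 2012: July 8, 2012.
August 2012: August 8, 2012.
Next: September 2012 → September 8, 2012.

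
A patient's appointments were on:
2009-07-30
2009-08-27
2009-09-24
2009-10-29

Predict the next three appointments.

2009-11-26, 2009-12-31, 2010-01-28

These are Thursdays with 28, 28, 35-day gaps.
Each is the final Thursday of its month — 2009-07-30 is past the 28th, so '4th Thursday' doesn't fit.
Last Thursday of November 2009: 2009-11-26.
December 2009 ends with Thursday 2009-12-31.
Last Thursday of January 2010: 2010-01-28.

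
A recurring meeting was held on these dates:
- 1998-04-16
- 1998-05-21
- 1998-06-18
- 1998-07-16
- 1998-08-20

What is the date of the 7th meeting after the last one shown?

These are Thursdays at 28- or 35-day spacing (35, 28, 28, 35).
The pattern: 3rd Thursday of the month.
3rd Thursday of September 1998: 1998-09-17.
October 1998 — 3rd Thursday is 1998-10-15.
November 1998 — 3rd Thursday is 1998-11-19.
3rd Thursday of December 1998: 1998-12-17.
3rd Thursday of January 1999: 1999-01-21.
3rd Thursday of February 1999: 1999-02-18.
March 1999 — 3rd Thursday is 1999-03-18.

1999-03-18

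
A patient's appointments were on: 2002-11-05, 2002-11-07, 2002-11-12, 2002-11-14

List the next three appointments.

Every event lands on a Tuesday or Thursday (gaps cycle 2, 5, 2).
So the schedule is: every Tuesday and Thursday.
The following Tuesday is 2002-11-19.
Next Thursday: 2002-11-21.
The following Tuesday is 2002-11-26.

2002-11-19, 2002-11-21, 2002-11-26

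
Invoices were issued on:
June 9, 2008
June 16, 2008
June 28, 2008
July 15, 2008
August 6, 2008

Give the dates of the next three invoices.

Intervals are 7, 12, 17, 22 days — an arithmetic progression with common difference 5.
Next gap: 27 days. August 6, 2008 + 27 days = September 2, 2008.
Next gap: 32 days. September 2, 2008 + 32 days = October 4, 2008.
Next gap: 37 days. October 4, 2008 + 37 days = November 10, 2008.

September 2, 2008; October 4, 2008; November 10, 2008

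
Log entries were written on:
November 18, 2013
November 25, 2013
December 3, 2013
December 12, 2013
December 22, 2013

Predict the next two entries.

Gaps: 7, 8, 9, 10 days — each gap is 1 larger than the previous one.
Next gap: 11 days. December 22, 2013 + 11 days = January 2, 2014.
Next gap: 12 days. January 2, 2014 + 12 days = January 14, 2014.

January 2, 2014; January 14, 2014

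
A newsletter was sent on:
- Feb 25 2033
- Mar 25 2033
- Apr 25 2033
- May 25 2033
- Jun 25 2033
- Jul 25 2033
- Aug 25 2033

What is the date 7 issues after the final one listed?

Gaps: 28, 31, 30, 31, 30, 31 days — not constant. Every event is on the 25th of the month.
Pattern: the 25th of each month.
September 2033: Sep 25 2033.
Next: October 2033 → Oct 25 2033.
November 2033: Nov 25 2033.
Next: December 2033 → Dec 25 2033.
Next: January 2034 → Jan 25 2034.
Next: February 2034 → Feb 25 2034.
Next: March 2034 → Mar 25 2034.

Mar 25 2034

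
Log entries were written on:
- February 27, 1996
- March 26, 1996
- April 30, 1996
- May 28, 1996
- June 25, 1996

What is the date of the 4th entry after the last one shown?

Every date is a Tuesday; gaps 28, 35, 28, 28 days.
Each is the last Tuesday of its month (at least one falls on the 29th or later, ruling out '4th Tuesday').
July 1996 ends with Tuesday July 30, 1996.
Last Tuesday of August 1996: August 27, 1996.
September 1996 ends with Tuesday September 24, 1996.
Last Tuesday of October 1996: October 29, 1996.

October 29, 1996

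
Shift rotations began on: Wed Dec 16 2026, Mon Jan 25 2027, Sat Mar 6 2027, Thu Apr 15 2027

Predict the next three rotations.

The spacing is 40, 40, 40 days — always 40 days.
Thu Apr 15 2027 + 40 days = Tue May 25 2027.
Tue May 25 2027 + 40 days = Sun Jul 4 2027.
Sun Jul 4 2027 + 40 days = Fri Aug 13 2027.

Tue May 25 2027, Sun Jul 4 2027, Fri Aug 13 2027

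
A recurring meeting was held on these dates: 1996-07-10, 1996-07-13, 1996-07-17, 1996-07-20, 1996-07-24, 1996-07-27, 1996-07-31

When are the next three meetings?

Gaps: 3, 4, 3, 4, 3, 4 days — not constant, but cyclic with period 2.
The events fall on every Wednesday and Saturday.
The following Saturday is 1996-08-03.
Next Wednesday: 1996-08-07.
Next Saturday: 1996-08-10.

1996-08-03, 1996-08-07, 1996-08-10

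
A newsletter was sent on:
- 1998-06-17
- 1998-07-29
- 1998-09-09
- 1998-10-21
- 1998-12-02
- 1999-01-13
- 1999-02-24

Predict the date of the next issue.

1999-04-07

Every event comes 42 days after the last (42, 42, 42, 42, 42, 42).
1999-02-24 + 42 days = 1999-04-07.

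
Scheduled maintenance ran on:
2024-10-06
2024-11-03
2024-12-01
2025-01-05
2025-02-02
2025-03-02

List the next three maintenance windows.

2025-04-06, 2025-05-04, 2025-06-01

All dates are Sundays, 28, 28, 35, 28, 28 days apart.
Specifically, the 1st Sunday of each month.
April 2025 — 1st Sunday is 2025-04-06.
1st Sunday of May 2025: 2025-05-04.
1st Sunday of June 2025: 2025-06-01.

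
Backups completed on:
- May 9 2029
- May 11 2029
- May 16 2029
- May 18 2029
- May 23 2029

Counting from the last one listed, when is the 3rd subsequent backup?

Jun 1 2029

The gap pattern 2, 5, 2, 5 repeats every 2 events.
These are the Wednesdays and Fridays of each week.
The following Friday is May 25 2029.
The following Wednesday is May 30 2029.
The following Friday is Jun 1 2029.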